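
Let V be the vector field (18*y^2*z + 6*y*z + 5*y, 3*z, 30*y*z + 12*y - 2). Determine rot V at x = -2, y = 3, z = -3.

(∇×V)₁ = ∂V₃/∂y − ∂V₂/∂z = 30*z + 9
(∇×V)₂ = ∂V₁/∂z − ∂V₃/∂x = 18*y^2 + 6*y
(∇×V)₃ = ∂V₂/∂x − ∂V₁/∂y = -36*y*z - 6*z - 5
∇×V = (30*z + 9, 18*y^2 + 6*y, -36*y*z - 6*z - 5)
At (-2, 3, -3): (-81, 180, 337).

(-81, 180, 337)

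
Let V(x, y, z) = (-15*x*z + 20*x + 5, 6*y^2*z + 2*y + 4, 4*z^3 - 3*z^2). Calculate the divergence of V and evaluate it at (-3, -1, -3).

∂V₁/∂x = -15*z + 20
∂V₂/∂y = 12*y*z + 2
∂V₃/∂z = 12*z^2 - 6*z
∇·V = 12*y*z + 12*z^2 - 21*z + 22
At (-3, -1, -3): 229.

229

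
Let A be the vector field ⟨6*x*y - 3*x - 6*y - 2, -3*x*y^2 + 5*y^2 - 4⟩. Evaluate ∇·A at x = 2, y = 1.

∂A₁/∂x = 6*y - 3
∂A₂/∂y = -6*x*y + 10*y
∇·A = -6*x*y + 16*y - 3
At (2, 1): 1.

1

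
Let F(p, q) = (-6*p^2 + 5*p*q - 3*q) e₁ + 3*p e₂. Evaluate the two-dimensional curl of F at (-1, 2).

∂F₂/∂p = 3
∂F₁/∂q = 5*p - 3
Scalar curl = -5*p + 6
At (-1, 2): 11.

11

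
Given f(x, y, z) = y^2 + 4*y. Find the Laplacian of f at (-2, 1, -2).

∂²f/∂x² = 0
∂²f/∂y² = 2
∂²f/∂z² = 0
∇²f = 2
At (-2, 1, -2): 2.

2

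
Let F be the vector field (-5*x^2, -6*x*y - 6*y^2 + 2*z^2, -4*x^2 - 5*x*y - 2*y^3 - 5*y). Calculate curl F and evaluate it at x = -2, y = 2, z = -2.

(∇×F)₁ = ∂F₃/∂y − ∂F₂/∂z = -5*x - 6*y^2 - 4*z - 5
(∇×F)₂ = ∂F₁/∂z − ∂F₃/∂x = 8*x + 5*y
(∇×F)₃ = ∂F₂/∂x − ∂F₁/∂y = -6*y
∇×F = (-5*x - 6*y^2 - 4*z - 5, 8*x + 5*y, -6*y)
At (-2, 2, -2): (-11, -6, -12).

(-11, -6, -12)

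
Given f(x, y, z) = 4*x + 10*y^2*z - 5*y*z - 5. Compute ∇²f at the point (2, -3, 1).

∂²f/∂x² = 0
∂²f/∂y² = 20*z
∂²f/∂z² = 0
∇²f = 20*z
At (2, -3, 1): 20.

20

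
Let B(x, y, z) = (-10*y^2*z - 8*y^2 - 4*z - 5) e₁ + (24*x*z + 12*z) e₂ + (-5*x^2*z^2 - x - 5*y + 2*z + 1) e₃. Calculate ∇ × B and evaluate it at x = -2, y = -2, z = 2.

(∇×B)₁ = ∂B₃/∂y − ∂B₂/∂z = -24*x - 17
(∇×B)₂ = ∂B₁/∂z − ∂B₃/∂x = 10*x*z^2 - 10*y^2 - 3
(∇×B)₃ = ∂B₂/∂x − ∂B₁/∂y = 20*y*z + 16*y + 24*z
∇×B = (-24*x - 17, 10*x*z^2 - 10*y^2 - 3, 20*y*z + 16*y + 24*z)
At (-2, -2, 2): (31, -123, -64).

(31, -123, -64)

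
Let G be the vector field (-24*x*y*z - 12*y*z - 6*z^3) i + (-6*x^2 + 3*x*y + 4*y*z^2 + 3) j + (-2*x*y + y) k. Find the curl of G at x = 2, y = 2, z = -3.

(45, -278, -198)

(∇×G)₁ = ∂G₃/∂y − ∂G₂/∂z = -2*x - 8*y*z + 1
(∇×G)₂ = ∂G₁/∂z − ∂G₃/∂x = -24*x*y - 10*y - 18*z^2
(∇×G)₃ = ∂G₂/∂x − ∂G₁/∂y = 24*x*z - 12*x + 3*y + 12*z
∇×G = (-2*x - 8*y*z + 1, -24*x*y - 10*y - 18*z^2, 24*x*z - 12*x + 3*y + 12*z)
At (2, 2, -3): (45, -278, -198).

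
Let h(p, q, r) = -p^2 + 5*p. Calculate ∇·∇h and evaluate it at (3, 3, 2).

-2

∂²h/∂p² = -2
∂²h/∂q² = 0
∂²h/∂r² = 0
∇²h = -2
At (3, 3, 2): -2.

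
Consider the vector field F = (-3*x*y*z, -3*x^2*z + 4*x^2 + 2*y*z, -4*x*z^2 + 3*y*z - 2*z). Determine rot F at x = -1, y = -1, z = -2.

(∇×F)₁ = ∂F₃/∂y − ∂F₂/∂z = 3*x^2 - 2*y + 3*z
(∇×F)₂ = ∂F₁/∂z − ∂F₃/∂x = -3*x*y + 4*z^2
(∇×F)₃ = ∂F₂/∂x − ∂F₁/∂y = -3*x*z + 8*x
∇×F = (3*x^2 - 2*y + 3*z, -3*x*y + 4*z^2, -3*x*z + 8*x)
At (-1, -1, -2): (-1, 13, -14).

(-1, 13, -14)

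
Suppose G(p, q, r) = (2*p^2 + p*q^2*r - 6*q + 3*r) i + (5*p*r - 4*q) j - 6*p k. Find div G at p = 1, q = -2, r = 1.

∂G₁/∂p = 4*p + q^2*r
∂G₂/∂q = -4
∂G₃/∂r = 0
∇·G = 4*p + q^2*r - 4
At (1, -2, 1): 4.

4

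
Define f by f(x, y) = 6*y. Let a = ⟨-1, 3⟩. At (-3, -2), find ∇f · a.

∂f/∂x = 0
∂f/∂y = 6
∇f at (-3, -2) = (0, 6)
∇f · a = (0)(-1) + (6)(3) = 18

18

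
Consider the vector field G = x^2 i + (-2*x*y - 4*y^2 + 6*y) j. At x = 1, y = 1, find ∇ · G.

∂G₁/∂x = 2*x
∂G₂/∂y = -2*x - 8*y + 6
∇·G = -8*y + 6
At (1, 1): -2.

-2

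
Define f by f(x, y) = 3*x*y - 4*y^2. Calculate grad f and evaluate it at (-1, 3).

(9, -27)

∂f/∂x = 3*y
∂f/∂y = 3*x - 8*y
∇f = (3*y, 3*x - 8*y)
At (-1, 3): (9, -27).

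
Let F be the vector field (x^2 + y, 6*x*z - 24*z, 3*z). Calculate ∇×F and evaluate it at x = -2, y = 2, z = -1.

(∇×F)₁ = ∂F₃/∂y − ∂F₂/∂z = -6*x + 24
(∇×F)₂ = ∂F₁/∂z − ∂F₃/∂x = 0
(∇×F)₃ = ∂F₂/∂x − ∂F₁/∂y = 6*z - 1
∇×F = (-6*x + 24, 0, 6*z - 1)
At (-2, 2, -1): (36, 0, -7).

(36, 0, -7)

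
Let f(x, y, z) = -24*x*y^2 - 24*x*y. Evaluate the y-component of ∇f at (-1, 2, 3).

(∇f)_2 = ∂f/∂y = -48*x*y - 24*x
At (-1, 2, 3): 120.

120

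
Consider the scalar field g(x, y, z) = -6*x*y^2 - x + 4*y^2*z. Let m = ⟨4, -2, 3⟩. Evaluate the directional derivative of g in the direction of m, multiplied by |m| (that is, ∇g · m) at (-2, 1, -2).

∂g/∂x = -6*y^2 - 1
∂g/∂y = -12*x*y + 8*y*z
∂g/∂z = 4*y^2
∇g at (-2, 1, -2) = (-7, 8, 4)
∇g · m = (-7)(4) + (8)(-2) + (4)(3) = -32

-32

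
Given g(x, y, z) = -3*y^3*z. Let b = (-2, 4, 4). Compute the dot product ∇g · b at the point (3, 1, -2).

∂g/∂x = 0
∂g/∂y = -9*y^2*z
∂g/∂z = -3*y^3
∇g at (3, 1, -2) = (0, 18, -3)
∇g · b = (0)(-2) + (18)(4) + (-3)(4) = 60

60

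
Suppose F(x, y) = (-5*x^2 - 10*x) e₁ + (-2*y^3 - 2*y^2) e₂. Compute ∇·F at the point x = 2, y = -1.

∂F₁/∂x = -10*x - 10
∂F₂/∂y = -6*y^2 - 4*y
∇·F = -10*x - 6*y^2 - 4*y - 10
At (2, -1): -32.

-32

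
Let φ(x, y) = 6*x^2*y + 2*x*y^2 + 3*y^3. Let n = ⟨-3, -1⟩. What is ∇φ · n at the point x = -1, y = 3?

-21

∂φ/∂x = 12*x*y + 2*y^2
∂φ/∂y = 6*x^2 + 4*x*y + 9*y^2
∇φ at (-1, 3) = (-18, 75)
∇φ · n = (-18)(-3) + (75)(-1) = -21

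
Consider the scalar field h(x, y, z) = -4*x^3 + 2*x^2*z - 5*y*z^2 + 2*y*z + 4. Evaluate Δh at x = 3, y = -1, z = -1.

-66

∂²h/∂x² = 4*(-6*x + z)
∂²h/∂y² = 0
∂²h/∂z² = -10*y
∇²h = -24*x - 10*y + 4*z
At (3, -1, -1): -66.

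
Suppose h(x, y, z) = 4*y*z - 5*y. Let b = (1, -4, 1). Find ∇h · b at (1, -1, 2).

-16

∂h/∂x = 0
∂h/∂y = 4*z - 5
∂h/∂z = 4*y
∇h at (1, -1, 2) = (0, 3, -4)
∇h · b = (0)(1) + (3)(-4) + (-4)(1) = -16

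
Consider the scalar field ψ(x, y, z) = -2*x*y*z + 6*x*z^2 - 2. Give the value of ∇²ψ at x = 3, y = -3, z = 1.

36

∂²ψ/∂x² = 0
∂²ψ/∂y² = 0
∂²ψ/∂z² = 12*x
∇²ψ = 12*x
At (3, -3, 1): 36.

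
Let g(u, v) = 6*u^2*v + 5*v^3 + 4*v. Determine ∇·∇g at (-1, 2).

∂²g/∂u² = 12*v
∂²g/∂v² = 30*v
∇²g = 42*v
At (-1, 2): 84.

84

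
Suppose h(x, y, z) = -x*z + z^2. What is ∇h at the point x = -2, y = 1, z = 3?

∂h/∂x = -z
∂h/∂y = 0
∂h/∂z = -x + 2*z
∇h = (-z, 0, -x + 2*z)
At (-2, 1, 3): (-3, 0, 8).

(-3, 0, 8)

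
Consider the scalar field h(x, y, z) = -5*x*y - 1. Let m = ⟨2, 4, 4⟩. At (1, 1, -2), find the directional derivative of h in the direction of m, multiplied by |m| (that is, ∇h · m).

-30

∂h/∂x = -5*y
∂h/∂y = -5*x
∂h/∂z = 0
∇h at (1, 1, -2) = (-5, -5, 0)
∇h · m = (-5)(2) + (-5)(4) + (0)(4) = -30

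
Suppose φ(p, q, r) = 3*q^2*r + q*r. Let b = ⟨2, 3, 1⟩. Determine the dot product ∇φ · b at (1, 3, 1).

87

∂φ/∂p = 0
∂φ/∂q = 6*q*r + r
∂φ/∂r = 3*q^2 + q
∇φ at (1, 3, 1) = (0, 19, 30)
∇φ · b = (0)(2) + (19)(3) + (30)(1) = 87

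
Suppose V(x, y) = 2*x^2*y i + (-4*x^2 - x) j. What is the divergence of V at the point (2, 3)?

∂V₁/∂x = 4*x*y
∂V₂/∂y = 0
∇·V = 4*x*y
At (2, 3): 24.

24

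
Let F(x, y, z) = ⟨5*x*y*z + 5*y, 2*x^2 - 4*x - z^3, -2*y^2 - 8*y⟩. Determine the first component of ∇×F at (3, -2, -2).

(∇×F)_1 = ∂F₃/∂y − ∂F₂/∂z
= -4*y - 8 − (-3*z^2)
= -4*y + 3*z^2 - 8
At (3, -2, -2): 12.

12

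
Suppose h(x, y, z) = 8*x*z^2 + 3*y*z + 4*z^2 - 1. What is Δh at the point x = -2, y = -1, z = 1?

∂²h/∂x² = 0
∂²h/∂y² = 0
∂²h/∂z² = 8*(2*x + 1)
∇²h = 16*x + 8
At (-2, -1, 1): -24.

-24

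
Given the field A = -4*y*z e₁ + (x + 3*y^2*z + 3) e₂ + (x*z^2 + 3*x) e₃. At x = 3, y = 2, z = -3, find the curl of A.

(-12, -20, -11)

(∇×A)₁ = ∂A₃/∂y − ∂A₂/∂z = -3*y^2
(∇×A)₂ = ∂A₁/∂z − ∂A₃/∂x = -4*y - z^2 - 3
(∇×A)₃ = ∂A₂/∂x − ∂A₁/∂y = 4*z + 1
∇×A = (-3*y^2, -4*y - z^2 - 3, 4*z + 1)
At (3, 2, -3): (-12, -20, -11).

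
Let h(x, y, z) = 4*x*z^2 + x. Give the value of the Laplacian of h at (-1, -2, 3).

∂²h/∂x² = 0
∂²h/∂y² = 0
∂²h/∂z² = 8*x
∇²h = 8*x
At (-1, -2, 3): -8.

-8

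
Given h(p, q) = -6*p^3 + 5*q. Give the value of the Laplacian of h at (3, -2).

∂²h/∂p² = -36*p
∂²h/∂q² = 0
∇²h = -36*p
At (3, -2): -108.

-108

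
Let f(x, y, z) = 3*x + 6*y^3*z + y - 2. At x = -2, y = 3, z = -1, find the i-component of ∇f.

3

(∇f)_1 = ∂f/∂x = 3
At (-2, 3, -1): 3.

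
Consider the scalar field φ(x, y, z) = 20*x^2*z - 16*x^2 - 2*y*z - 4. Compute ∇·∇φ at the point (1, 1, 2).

48

∂²φ/∂x² = 8*(5*z - 4)
∂²φ/∂y² = 0
∂²φ/∂z² = 0
∇²φ = 40*z - 32
At (1, 1, 2): 48.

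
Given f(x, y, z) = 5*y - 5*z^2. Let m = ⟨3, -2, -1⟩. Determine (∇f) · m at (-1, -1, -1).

-20

∂f/∂x = 0
∂f/∂y = 5
∂f/∂z = -10*z
∇f at (-1, -1, -1) = (0, 5, 10)
∇f · m = (0)(3) + (5)(-2) + (10)(-1) = -20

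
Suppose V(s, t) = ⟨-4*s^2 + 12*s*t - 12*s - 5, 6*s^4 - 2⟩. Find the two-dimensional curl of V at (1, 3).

12

∂V₂/∂s = 24*s^3
∂V₁/∂t = 12*s
Scalar curl = 24*s^3 - 12*s
At (1, 3): 12.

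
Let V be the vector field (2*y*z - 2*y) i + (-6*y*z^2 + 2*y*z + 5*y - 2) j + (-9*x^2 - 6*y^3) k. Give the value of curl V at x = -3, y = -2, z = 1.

(-92, -58, 0)

(∇×V)₁ = ∂V₃/∂y − ∂V₂/∂z = -18*y^2 + 12*y*z - 2*y
(∇×V)₂ = ∂V₁/∂z − ∂V₃/∂x = 18*x + 2*y
(∇×V)₃ = ∂V₂/∂x − ∂V₁/∂y = -2*z + 2
∇×V = (-18*y^2 + 12*y*z - 2*y, 18*x + 2*y, -2*z + 2)
At (-3, -2, 1): (-92, -58, 0).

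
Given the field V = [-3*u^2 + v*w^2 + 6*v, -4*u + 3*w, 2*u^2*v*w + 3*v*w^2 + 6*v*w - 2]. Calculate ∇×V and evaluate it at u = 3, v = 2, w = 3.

(∇×V)₁ = ∂V₃/∂v − ∂V₂/∂w = 2*u^2*w + 3*w^2 + 6*w - 3
(∇×V)₂ = ∂V₁/∂w − ∂V₃/∂u = -4*u*v*w + 2*v*w
(∇×V)₃ = ∂V₂/∂u − ∂V₁/∂v = -w^2 - 10
∇×V = (2*u^2*w + 3*w^2 + 6*w - 3, -4*u*v*w + 2*v*w, -w^2 - 10)
At (3, 2, 3): (96, -60, -19).

(96, -60, -19)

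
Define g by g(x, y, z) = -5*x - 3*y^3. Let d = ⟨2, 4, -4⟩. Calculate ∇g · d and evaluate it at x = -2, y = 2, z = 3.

-154

∂g/∂x = -5
∂g/∂y = -9*y^2
∂g/∂z = 0
∇g at (-2, 2, 3) = (-5, -36, 0)
∇g · d = (-5)(2) + (-36)(4) + (0)(-4) = -154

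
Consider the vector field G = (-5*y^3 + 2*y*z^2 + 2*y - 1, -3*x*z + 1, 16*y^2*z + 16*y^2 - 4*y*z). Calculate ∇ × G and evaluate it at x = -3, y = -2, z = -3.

(131, 24, 49)

(∇×G)₁ = ∂G₃/∂y − ∂G₂/∂z = 3*x + 32*y*z + 32*y - 4*z
(∇×G)₂ = ∂G₁/∂z − ∂G₃/∂x = 4*y*z
(∇×G)₃ = ∂G₂/∂x − ∂G₁/∂y = 15*y^2 - 2*z^2 - 3*z - 2
∇×G = (3*x + 32*y*z + 32*y - 4*z, 4*y*z, 15*y^2 - 2*z^2 - 3*z - 2)
At (-3, -2, -3): (131, 24, 49).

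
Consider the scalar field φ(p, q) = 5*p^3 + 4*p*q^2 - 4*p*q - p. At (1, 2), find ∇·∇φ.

∂²φ/∂p² = 30*p
∂²φ/∂q² = 8*p
∇²φ = 38*p
At (1, 2): 38.

38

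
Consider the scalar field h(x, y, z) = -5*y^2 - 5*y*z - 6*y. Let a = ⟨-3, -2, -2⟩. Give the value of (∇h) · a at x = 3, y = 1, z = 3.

72

∂h/∂x = 0
∂h/∂y = -10*y - 5*z - 6
∂h/∂z = -5*y
∇h at (3, 1, 3) = (0, -31, -5)
∇h · a = (0)(-3) + (-31)(-2) + (-5)(-2) = 72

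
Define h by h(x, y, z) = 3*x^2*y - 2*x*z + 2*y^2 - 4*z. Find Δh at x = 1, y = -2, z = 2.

∂²h/∂x² = 6*y
∂²h/∂y² = 4
∂²h/∂z² = 0
∇²h = 6*y + 4
At (1, -2, 2): -8.

-8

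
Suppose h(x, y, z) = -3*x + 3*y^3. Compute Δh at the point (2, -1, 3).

-18

∂²h/∂x² = 0
∂²h/∂y² = 18*y
∂²h/∂z² = 0
∇²h = 18*y
At (2, -1, 3): -18.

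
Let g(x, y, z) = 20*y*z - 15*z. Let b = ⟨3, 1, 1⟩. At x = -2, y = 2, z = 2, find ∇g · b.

65

∂g/∂x = 0
∂g/∂y = 20*z
∂g/∂z = 20*y - 15
∇g at (-2, 2, 2) = (0, 40, 25)
∇g · b = (0)(3) + (40)(1) + (25)(1) = 65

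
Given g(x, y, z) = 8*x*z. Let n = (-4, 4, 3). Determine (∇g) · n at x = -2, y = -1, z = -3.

48

∂g/∂x = 8*z
∂g/∂y = 0
∂g/∂z = 8*x
∇g at (-2, -1, -3) = (-24, 0, -16)
∇g · n = (-24)(-4) + (0)(4) + (-16)(3) = 48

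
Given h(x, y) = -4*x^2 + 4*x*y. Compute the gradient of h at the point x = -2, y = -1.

∂h/∂x = -8*x + 4*y
∂h/∂y = 4*x
∇h = (-8*x + 4*y, 4*x)
At (-2, -1): (12, -8).

(12, -8)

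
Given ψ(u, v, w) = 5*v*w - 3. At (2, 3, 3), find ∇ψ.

(0, 15, 15)

∂ψ/∂u = 0
∂ψ/∂v = 5*w
∂ψ/∂w = 5*v
∇ψ = (0, 5*w, 5*v)
At (2, 3, 3): (0, 15, 15).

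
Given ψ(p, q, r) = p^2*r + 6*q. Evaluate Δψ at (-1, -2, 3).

6

∂²ψ/∂p² = 2*r
∂²ψ/∂q² = 0
∂²ψ/∂r² = 0
∇²ψ = 2*r
At (-1, -2, 3): 6.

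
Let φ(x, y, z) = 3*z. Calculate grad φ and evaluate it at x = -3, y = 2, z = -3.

∂φ/∂x = 0
∂φ/∂y = 0
∂φ/∂z = 3
∇φ = (0, 0, 3)
At (-3, 2, -3): (0, 0, 3).

(0, 0, 3)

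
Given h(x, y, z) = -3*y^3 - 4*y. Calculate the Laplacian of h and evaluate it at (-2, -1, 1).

∂²h/∂x² = 0
∂²h/∂y² = -18*y
∂²h/∂z² = 0
∇²h = -18*y
At (-2, -1, 1): 18.

18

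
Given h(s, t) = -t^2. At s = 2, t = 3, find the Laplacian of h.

-2

∂²h/∂s² = 0
∂²h/∂t² = -2
∇²h = -2
At (2, 3): -2.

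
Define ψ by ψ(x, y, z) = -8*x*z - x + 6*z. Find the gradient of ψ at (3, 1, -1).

(7, 0, -18)

∂ψ/∂x = -8*z - 1
∂ψ/∂y = 0
∂ψ/∂z = -8*x + 6
∇ψ = (-8*z - 1, 0, -8*x + 6)
At (3, 1, -1): (7, 0, -18).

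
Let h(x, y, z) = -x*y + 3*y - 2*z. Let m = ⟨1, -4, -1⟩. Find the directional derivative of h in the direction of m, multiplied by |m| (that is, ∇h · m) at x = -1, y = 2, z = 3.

-16

∂h/∂x = -y
∂h/∂y = -x + 3
∂h/∂z = -2
∇h at (-1, 2, 3) = (-2, 4, -2)
∇h · m = (-2)(1) + (4)(-4) + (-2)(-1) = -16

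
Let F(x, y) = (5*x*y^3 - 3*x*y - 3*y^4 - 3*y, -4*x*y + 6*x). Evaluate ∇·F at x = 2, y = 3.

118

∂F₁/∂x = 5*y^3 - 3*y
∂F₂/∂y = -4*x
∇·F = -4*x + 5*y^3 - 3*y
At (2, 3): 118.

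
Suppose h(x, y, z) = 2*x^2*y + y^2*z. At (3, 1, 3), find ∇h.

(12, 24, 1)

∂h/∂x = 4*x*y
∂h/∂y = 2*x^2 + 2*y*z
∂h/∂z = y^2
∇h = (4*x*y, 2*x^2 + 2*y*z, y^2)
At (3, 1, 3): (12, 24, 1).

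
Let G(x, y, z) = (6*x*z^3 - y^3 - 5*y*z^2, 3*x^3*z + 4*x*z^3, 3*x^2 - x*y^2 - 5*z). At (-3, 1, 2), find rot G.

(231, -217, 217)

(∇×G)₁ = ∂G₃/∂y − ∂G₂/∂z = -3*x^3 - 2*x*y - 12*x*z^2
(∇×G)₂ = ∂G₁/∂z − ∂G₃/∂x = 18*x*z^2 - 6*x + y^2 - 10*y*z
(∇×G)₃ = ∂G₂/∂x − ∂G₁/∂y = 9*x^2*z + 3*y^2 + 4*z^3 + 5*z^2
∇×G = (-3*x^3 - 2*x*y - 12*x*z^2, 18*x*z^2 - 6*x + y^2 - 10*y*z, 9*x^2*z + 3*y^2 + 4*z^3 + 5*z^2)
At (-3, 1, 2): (231, -217, 217).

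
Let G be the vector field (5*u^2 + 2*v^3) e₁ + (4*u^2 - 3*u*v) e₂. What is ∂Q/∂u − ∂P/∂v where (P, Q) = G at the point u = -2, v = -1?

-19

∂G₂/∂u = 8*u - 3*v
∂G₁/∂v = 6*v^2
Scalar curl = 8*u - 6*v^2 - 3*v
At (-2, -1): -19.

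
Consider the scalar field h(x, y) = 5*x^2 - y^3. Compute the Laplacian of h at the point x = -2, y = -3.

28

∂²h/∂x² = 10
∂²h/∂y² = -6*y
∇²h = -6*y + 10
At (-2, -3): 28.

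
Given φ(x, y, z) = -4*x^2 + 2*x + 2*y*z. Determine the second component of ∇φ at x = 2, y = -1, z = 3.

(∇φ)_2 = ∂φ/∂y = 2*z
At (2, -1, 3): 6.

6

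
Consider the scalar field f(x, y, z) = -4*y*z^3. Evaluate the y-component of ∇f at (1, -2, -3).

108

(∇f)_2 = ∂f/∂y = -4*z^3
At (1, -2, -3): 108.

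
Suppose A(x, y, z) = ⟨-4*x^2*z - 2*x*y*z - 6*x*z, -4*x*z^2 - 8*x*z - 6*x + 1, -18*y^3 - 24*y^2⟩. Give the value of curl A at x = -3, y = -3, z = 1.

(-390, -36, -24)

(∇×A)₁ = ∂A₃/∂y − ∂A₂/∂z = 8*x*z + 8*x - 54*y^2 - 48*y
(∇×A)₂ = ∂A₁/∂z − ∂A₃/∂x = -4*x^2 - 2*x*y - 6*x
(∇×A)₃ = ∂A₂/∂x − ∂A₁/∂y = 2*x*z - 4*z^2 - 8*z - 6
∇×A = (8*x*z + 8*x - 54*y^2 - 48*y, -4*x^2 - 2*x*y - 6*x, 2*x*z - 4*z^2 - 8*z - 6)
At (-3, -3, 1): (-390, -36, -24).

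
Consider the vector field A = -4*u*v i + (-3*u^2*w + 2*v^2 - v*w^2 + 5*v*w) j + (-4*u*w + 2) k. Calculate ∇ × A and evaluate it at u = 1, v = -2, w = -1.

(17, -4, 10)

(∇×A)₁ = ∂A₃/∂v − ∂A₂/∂w = 3*u^2 + 2*v*w - 5*v
(∇×A)₂ = ∂A₁/∂w − ∂A₃/∂u = 4*w
(∇×A)₃ = ∂A₂/∂u − ∂A₁/∂v = -6*u*w + 4*u
∇×A = (3*u^2 + 2*v*w - 5*v, 4*w, -6*u*w + 4*u)
At (1, -2, -1): (17, -4, 10).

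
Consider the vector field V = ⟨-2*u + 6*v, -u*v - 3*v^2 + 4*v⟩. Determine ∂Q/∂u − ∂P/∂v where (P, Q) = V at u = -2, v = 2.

-8

∂V₂/∂u = -v
∂V₁/∂v = 6
Scalar curl = -v - 6
At (-2, 2): -8.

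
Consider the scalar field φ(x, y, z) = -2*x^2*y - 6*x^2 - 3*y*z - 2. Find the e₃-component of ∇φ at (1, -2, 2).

(∇φ)_3 = ∂φ/∂z = -3*y
At (1, -2, 2): 6.

6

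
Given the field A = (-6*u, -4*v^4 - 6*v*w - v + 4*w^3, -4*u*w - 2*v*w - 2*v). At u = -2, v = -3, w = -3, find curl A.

(∇×A)₁ = ∂A₃/∂v − ∂A₂/∂w = 6*v - 12*w^2 - 2*w - 2
(∇×A)₂ = ∂A₁/∂w − ∂A₃/∂u = 4*w
(∇×A)₃ = ∂A₂/∂u − ∂A₁/∂v = 0
∇×A = (6*v - 12*w^2 - 2*w - 2, 4*w, 0)
At (-2, -3, -3): (-122, -12, 0).

(-122, -12, 0)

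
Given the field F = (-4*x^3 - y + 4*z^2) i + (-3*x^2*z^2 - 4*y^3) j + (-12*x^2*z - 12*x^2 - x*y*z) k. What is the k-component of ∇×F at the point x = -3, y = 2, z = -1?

19

(∇×F)_3 = ∂F₂/∂x − ∂F₁/∂y
= -6*x*z^2 − (-1)
= -6*x*z^2 + 1
At (-3, 2, -1): 19.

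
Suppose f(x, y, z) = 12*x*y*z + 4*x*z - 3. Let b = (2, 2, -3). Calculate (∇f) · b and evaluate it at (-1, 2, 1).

116

∂f/∂x = 12*y*z + 4*z
∂f/∂y = 12*x*z
∂f/∂z = 12*x*y + 4*x
∇f at (-1, 2, 1) = (28, -12, -28)
∇f · b = (28)(2) + (-12)(2) + (-28)(-3) = 116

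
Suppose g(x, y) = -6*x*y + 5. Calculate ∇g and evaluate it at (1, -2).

(12, -6)

∂g/∂x = -6*y
∂g/∂y = -6*x
∇g = (-6*y, -6*x)
At (1, -2): (12, -6).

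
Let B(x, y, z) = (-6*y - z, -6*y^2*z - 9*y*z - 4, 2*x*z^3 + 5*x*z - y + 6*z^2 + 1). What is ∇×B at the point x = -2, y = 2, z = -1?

(41, 6, 6)

(∇×B)₁ = ∂B₃/∂y − ∂B₂/∂z = 6*y^2 + 9*y - 1
(∇×B)₂ = ∂B₁/∂z − ∂B₃/∂x = -2*z^3 - 5*z - 1
(∇×B)₃ = ∂B₂/∂x − ∂B₁/∂y = 6
∇×B = (6*y^2 + 9*y - 1, -2*z^3 - 5*z - 1, 6)
At (-2, 2, -1): (41, 6, 6).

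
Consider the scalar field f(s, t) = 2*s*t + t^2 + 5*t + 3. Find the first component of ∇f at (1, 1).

(∇f)_1 = ∂f/∂s = 2*t
At (1, 1): 2.

2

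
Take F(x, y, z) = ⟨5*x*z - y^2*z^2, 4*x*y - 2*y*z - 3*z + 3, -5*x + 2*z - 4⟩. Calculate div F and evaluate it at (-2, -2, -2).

∂F₁/∂x = 5*z
∂F₂/∂y = 4*x - 2*z
∂F₃/∂z = 2
∇·F = 4*x + 3*z + 2
At (-2, -2, -2): -12.

-12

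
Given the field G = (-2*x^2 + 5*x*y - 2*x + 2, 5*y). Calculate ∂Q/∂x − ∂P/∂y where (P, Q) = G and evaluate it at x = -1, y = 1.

5

∂G₂/∂x = 0
∂G₁/∂y = 5*x
Scalar curl = -5*x
At (-1, 1): 5.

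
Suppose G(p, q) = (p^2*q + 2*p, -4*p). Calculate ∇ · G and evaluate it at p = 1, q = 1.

∂G₁/∂p = 2*p*q + 2
∂G₂/∂q = 0
∇·G = 2*p*q + 2
At (1, 1): 4.

4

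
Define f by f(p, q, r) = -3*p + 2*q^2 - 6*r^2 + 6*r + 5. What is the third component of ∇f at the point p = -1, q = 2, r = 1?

-6

(∇f)_3 = ∂f/∂r = -12*r + 6
At (-1, 2, 1): -6.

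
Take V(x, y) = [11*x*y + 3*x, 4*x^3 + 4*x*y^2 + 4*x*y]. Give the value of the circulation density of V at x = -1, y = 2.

∂V₂/∂x = 12*x^2 + 4*y^2 + 4*y
∂V₁/∂y = 11*x
Scalar curl = 12*x^2 - 11*x + 4*y^2 + 4*y
At (-1, 2): 47.

47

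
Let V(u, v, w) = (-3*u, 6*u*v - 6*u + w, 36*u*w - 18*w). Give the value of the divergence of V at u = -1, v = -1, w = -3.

-63

∂V₁/∂u = -3
∂V₂/∂v = 6*u
∂V₃/∂w = 36*u - 18
∇·V = 42*u - 21
At (-1, -1, -3): -63.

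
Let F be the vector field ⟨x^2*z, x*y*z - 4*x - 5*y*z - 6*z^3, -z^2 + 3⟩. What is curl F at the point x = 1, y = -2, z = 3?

(154, 1, -10)

(∇×F)₁ = ∂F₃/∂y − ∂F₂/∂z = -x*y + 5*y + 18*z^2
(∇×F)₂ = ∂F₁/∂z − ∂F₃/∂x = x^2
(∇×F)₃ = ∂F₂/∂x − ∂F₁/∂y = y*z - 4
∇×F = (-x*y + 5*y + 18*z^2, x^2, y*z - 4)
At (1, -2, 3): (154, 1, -10).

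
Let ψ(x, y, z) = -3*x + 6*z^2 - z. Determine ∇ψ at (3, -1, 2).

∂ψ/∂x = -3
∂ψ/∂y = 0
∂ψ/∂z = 12*z - 1
∇ψ = (-3, 0, 12*z - 1)
At (3, -1, 2): (-3, 0, 23).

(-3, 0, 23)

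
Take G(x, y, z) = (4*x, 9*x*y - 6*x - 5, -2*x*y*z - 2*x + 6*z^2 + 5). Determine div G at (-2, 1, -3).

-46

∂G₁/∂x = 4
∂G₂/∂y = 9*x
∂G₃/∂z = -2*x*y + 12*z
∇·G = -2*x*y + 9*x + 12*z + 4
At (-2, 1, -3): -46.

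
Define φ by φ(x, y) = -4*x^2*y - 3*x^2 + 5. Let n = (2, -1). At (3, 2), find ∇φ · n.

∂φ/∂x = -8*x*y - 6*x
∂φ/∂y = -4*x^2
∇φ at (3, 2) = (-66, -36)
∇φ · n = (-66)(2) + (-36)(-1) = -96

-96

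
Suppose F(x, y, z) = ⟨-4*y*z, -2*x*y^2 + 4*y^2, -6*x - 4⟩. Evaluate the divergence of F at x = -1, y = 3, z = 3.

36

∂F₁/∂x = 0
∂F₂/∂y = -4*x*y + 8*y
∂F₃/∂z = 0
∇·F = -4*x*y + 8*y
At (-1, 3, 3): 36.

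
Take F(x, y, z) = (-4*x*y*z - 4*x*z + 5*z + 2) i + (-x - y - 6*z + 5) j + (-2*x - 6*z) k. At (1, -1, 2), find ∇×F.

(6, 7, 7)

(∇×F)₁ = ∂F₃/∂y − ∂F₂/∂z = 6
(∇×F)₂ = ∂F₁/∂z − ∂F₃/∂x = -4*x*y - 4*x + 7
(∇×F)₃ = ∂F₂/∂x − ∂F₁/∂y = 4*x*z - 1
∇×F = (6, -4*x*y - 4*x + 7, 4*x*z - 1)
At (1, -1, 2): (6, 7, 7).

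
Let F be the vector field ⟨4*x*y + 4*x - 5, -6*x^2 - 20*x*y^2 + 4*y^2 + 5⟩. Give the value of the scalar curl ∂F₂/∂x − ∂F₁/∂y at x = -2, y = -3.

∂F₂/∂x = -12*x - 20*y^2
∂F₁/∂y = 4*x
Scalar curl = -16*x - 20*y^2
At (-2, -3): -148.

-148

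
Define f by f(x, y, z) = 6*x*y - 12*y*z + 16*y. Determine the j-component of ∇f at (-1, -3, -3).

(∇f)_2 = ∂f/∂y = 6*x - 12*z + 16
At (-1, -3, -3): 46.

46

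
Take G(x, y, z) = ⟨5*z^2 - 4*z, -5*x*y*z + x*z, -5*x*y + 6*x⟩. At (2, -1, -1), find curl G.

(∇×G)₁ = ∂G₃/∂y − ∂G₂/∂z = 5*x*y - 6*x
(∇×G)₂ = ∂G₁/∂z − ∂G₃/∂x = 5*y + 10*z - 10
(∇×G)₃ = ∂G₂/∂x − ∂G₁/∂y = -5*y*z + z
∇×G = (5*x*y - 6*x, 5*y + 10*z - 10, -5*y*z + z)
At (2, -1, -1): (-22, -25, -6).

(-22, -25, -6)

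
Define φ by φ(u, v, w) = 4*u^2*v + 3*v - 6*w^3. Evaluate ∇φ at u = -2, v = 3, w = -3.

(-48, 19, -162)

∂φ/∂u = 8*u*v
∂φ/∂v = 4*u^2 + 3
∂φ/∂w = -18*w^2
∇φ = (8*u*v, 4*u^2 + 3, -18*w^2)
At (-2, 3, -3): (-48, 19, -162).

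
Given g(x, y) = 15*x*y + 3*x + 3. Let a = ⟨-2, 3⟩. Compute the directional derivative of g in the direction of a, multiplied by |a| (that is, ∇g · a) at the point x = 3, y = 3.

39

∂g/∂x = 15*y + 3
∂g/∂y = 15*x
∇g at (3, 3) = (48, 45)
∇g · a = (48)(-2) + (45)(3) = 39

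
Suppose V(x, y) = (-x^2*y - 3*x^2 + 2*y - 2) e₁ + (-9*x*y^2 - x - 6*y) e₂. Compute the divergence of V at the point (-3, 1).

72

∂V₁/∂x = -2*x*y - 6*x
∂V₂/∂y = -18*x*y - 6
∇·V = -20*x*y - 6*x - 6
At (-3, 1): 72.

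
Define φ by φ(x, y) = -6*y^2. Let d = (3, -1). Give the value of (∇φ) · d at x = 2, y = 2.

∂φ/∂x = 0
∂φ/∂y = -12*y
∇φ at (2, 2) = (0, -24)
∇φ · d = (0)(3) + (-24)(-1) = 24

24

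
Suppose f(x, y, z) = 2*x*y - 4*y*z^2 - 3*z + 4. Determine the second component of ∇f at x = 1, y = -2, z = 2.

(∇f)_2 = ∂f/∂y = 2*x - 4*z^2
At (1, -2, 2): -14.

-14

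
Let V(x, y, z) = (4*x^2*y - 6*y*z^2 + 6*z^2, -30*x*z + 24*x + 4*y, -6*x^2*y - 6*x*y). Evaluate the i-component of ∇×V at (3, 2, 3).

18

(∇×V)_1 = ∂V₃/∂y − ∂V₂/∂z
= -6*x^2 - 6*x − (-30*x)
= -6*x^2 + 24*x
At (3, 2, 3): 18.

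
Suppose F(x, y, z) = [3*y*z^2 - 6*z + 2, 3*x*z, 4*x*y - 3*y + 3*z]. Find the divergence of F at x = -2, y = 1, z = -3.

∂F₁/∂x = 0
∂F₂/∂y = 0
∂F₃/∂z = 3
∇·F = 3
At (-2, 1, -3): 3.

3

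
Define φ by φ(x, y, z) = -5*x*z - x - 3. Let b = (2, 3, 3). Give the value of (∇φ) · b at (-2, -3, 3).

-2

∂φ/∂x = -5*z - 1
∂φ/∂y = 0
∂φ/∂z = -5*x
∇φ at (-2, -3, 3) = (-16, 0, 10)
∇φ · b = (-16)(2) + (0)(3) + (10)(3) = -2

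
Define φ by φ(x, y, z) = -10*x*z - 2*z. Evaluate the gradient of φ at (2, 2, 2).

∂φ/∂x = -10*z
∂φ/∂y = 0
∂φ/∂z = -10*x - 2
∇φ = (-10*z, 0, -10*x - 2)
At (2, 2, 2): (-20, 0, -22).

(-20, 0, -22)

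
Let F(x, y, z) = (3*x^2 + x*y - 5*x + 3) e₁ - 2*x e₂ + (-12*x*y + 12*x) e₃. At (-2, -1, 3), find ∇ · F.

-18

∂F₁/∂x = 6*x + y - 5
∂F₂/∂y = 0
∂F₃/∂z = 0
∇·F = 6*x + y - 5
At (-2, -1, 3): -18.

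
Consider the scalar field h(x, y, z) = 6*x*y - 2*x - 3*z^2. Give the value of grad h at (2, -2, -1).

(-14, 12, 6)

∂h/∂x = 6*y - 2
∂h/∂y = 6*x
∂h/∂z = -6*z
∇h = (6*y - 2, 6*x, -6*z)
At (2, -2, -1): (-14, 12, 6).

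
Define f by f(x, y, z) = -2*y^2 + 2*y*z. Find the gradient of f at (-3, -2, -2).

(0, 4, -4)

∂f/∂x = 0
∂f/∂y = -4*y + 2*z
∂f/∂z = 2*y
∇f = (0, -4*y + 2*z, 2*y)
At (-3, -2, -2): (0, 4, -4).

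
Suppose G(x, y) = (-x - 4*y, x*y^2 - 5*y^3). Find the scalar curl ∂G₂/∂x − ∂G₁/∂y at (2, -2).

8

∂G₂/∂x = y^2
∂G₁/∂y = -4
Scalar curl = y^2 + 4
At (2, -2): 8.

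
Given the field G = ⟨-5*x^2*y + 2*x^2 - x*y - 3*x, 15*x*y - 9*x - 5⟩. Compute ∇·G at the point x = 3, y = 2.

∂G₁/∂x = -10*x*y + 4*x - y - 3
∂G₂/∂y = 15*x
∇·G = -10*x*y + 19*x - y - 3
At (3, 2): -8.

-8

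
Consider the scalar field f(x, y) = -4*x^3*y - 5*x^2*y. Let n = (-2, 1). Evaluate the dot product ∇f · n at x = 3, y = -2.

∂f/∂x = -12*x^2*y - 10*x*y
∂f/∂y = -4*x^3 - 5*x^2
∇f at (3, -2) = (276, -153)
∇f · n = (276)(-2) + (-153)(1) = -705

-705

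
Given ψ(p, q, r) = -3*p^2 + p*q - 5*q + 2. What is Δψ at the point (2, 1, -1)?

∂²ψ/∂p² = -6
∂²ψ/∂q² = 0
∂²ψ/∂r² = 0
∇²ψ = -6
At (2, 1, -1): -6.

-6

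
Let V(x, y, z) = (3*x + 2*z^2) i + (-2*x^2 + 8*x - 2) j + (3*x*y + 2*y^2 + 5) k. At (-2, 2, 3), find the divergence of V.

∂V₁/∂x = 3
∂V₂/∂y = 0
∂V₃/∂z = 0
∇·V = 3
At (-2, 2, 3): 3.

3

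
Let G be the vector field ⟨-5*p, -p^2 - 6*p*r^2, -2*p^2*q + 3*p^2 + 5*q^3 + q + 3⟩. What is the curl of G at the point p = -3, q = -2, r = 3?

(∇×G)₁ = ∂G₃/∂q − ∂G₂/∂r = -2*p^2 + 12*p*r + 15*q^2 + 1
(∇×G)₂ = ∂G₁/∂r − ∂G₃/∂p = 4*p*q - 6*p
(∇×G)₃ = ∂G₂/∂p − ∂G₁/∂q = -2*p - 6*r^2
∇×G = (-2*p^2 + 12*p*r + 15*q^2 + 1, 4*p*q - 6*p, -2*p - 6*r^2)
At (-3, -2, 3): (-65, 42, -48).

(-65, 42, -48)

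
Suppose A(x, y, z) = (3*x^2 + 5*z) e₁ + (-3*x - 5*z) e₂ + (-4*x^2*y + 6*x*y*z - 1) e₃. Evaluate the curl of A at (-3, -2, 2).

(∇×A)₁ = ∂A₃/∂y − ∂A₂/∂z = -4*x^2 + 6*x*z + 5
(∇×A)₂ = ∂A₁/∂z − ∂A₃/∂x = 8*x*y - 6*y*z + 5
(∇×A)₃ = ∂A₂/∂x − ∂A₁/∂y = -3
∇×A = (-4*x^2 + 6*x*z + 5, 8*x*y - 6*y*z + 5, -3)
At (-3, -2, 2): (-67, 77, -3).

(-67, 77, -3)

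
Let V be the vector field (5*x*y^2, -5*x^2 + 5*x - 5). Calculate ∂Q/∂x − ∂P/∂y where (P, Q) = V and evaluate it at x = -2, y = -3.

-35

∂V₂/∂x = -10*x + 5
∂V₁/∂y = 10*x*y
Scalar curl = -10*x*y - 10*x + 5
At (-2, -3): -35.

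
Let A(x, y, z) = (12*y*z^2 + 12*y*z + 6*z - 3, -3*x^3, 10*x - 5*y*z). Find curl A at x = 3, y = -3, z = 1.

(∇×A)₁ = ∂A₃/∂y − ∂A₂/∂z = -5*z
(∇×A)₂ = ∂A₁/∂z − ∂A₃/∂x = 24*y*z + 12*y - 4
(∇×A)₃ = ∂A₂/∂x − ∂A₁/∂y = -9*x^2 - 12*z^2 - 12*z
∇×A = (-5*z, 24*y*z + 12*y - 4, -9*x^2 - 12*z^2 - 12*z)
At (3, -3, 1): (-5, -112, -105).

(-5, -112, -105)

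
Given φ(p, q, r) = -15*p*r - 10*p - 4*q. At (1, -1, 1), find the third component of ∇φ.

-15

(∇φ)_3 = ∂φ/∂r = -15*p
At (1, -1, 1): -15.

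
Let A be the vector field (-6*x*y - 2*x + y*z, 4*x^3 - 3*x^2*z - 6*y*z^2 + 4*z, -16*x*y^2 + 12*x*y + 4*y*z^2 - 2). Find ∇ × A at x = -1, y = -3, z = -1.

(∇×A)₁ = ∂A₃/∂y − ∂A₂/∂z = 3*x^2 - 32*x*y + 12*x + 12*y*z + 4*z^2 - 4
(∇×A)₂ = ∂A₁/∂z − ∂A₃/∂x = 16*y^2 - 11*y
(∇×A)₃ = ∂A₂/∂x − ∂A₁/∂y = 12*x^2 - 6*x*z + 6*x - z
∇×A = (3*x^2 - 32*x*y + 12*x + 12*y*z + 4*z^2 - 4, 16*y^2 - 11*y, 12*x^2 - 6*x*z + 6*x - z)
At (-1, -3, -1): (-69, 177, 1).

(-69, 177, 1)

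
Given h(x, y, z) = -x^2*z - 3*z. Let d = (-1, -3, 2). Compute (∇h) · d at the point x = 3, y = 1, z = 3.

-6

∂h/∂x = -2*x*z
∂h/∂y = 0
∂h/∂z = -x^2 - 3
∇h at (3, 1, 3) = (-18, 0, -12)
∇h · d = (-18)(-1) + (0)(-3) + (-12)(2) = -6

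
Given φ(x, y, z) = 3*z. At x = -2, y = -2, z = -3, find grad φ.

(0, 0, 3)

∂φ/∂x = 0
∂φ/∂y = 0
∂φ/∂z = 3
∇φ = (0, 0, 3)
At (-2, -2, -3): (0, 0, 3).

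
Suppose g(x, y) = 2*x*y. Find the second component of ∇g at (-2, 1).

(∇g)_2 = ∂g/∂y = 2*x
At (-2, 1): -4.

-4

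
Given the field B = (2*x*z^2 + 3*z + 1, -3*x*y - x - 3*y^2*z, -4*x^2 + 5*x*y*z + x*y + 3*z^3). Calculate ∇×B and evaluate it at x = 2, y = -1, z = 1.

(15, 33, 2)

(∇×B)₁ = ∂B₃/∂y − ∂B₂/∂z = 5*x*z + x + 3*y^2
(∇×B)₂ = ∂B₁/∂z − ∂B₃/∂x = 4*x*z + 8*x - 5*y*z - y + 3
(∇×B)₃ = ∂B₂/∂x − ∂B₁/∂y = -3*y - 1
∇×B = (5*x*z + x + 3*y^2, 4*x*z + 8*x - 5*y*z - y + 3, -3*y - 1)
At (2, -1, 1): (15, 33, 2).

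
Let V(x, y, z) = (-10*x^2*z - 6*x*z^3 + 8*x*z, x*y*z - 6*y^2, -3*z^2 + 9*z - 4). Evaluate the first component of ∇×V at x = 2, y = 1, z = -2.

-2

(∇×V)_1 = ∂V₃/∂y − ∂V₂/∂z
= 0 − (x*y)
= -x*y
At (2, 1, -2): -2.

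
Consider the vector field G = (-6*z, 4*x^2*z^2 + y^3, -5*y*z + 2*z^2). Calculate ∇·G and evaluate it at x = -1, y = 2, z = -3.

-10

∂G₁/∂x = 0
∂G₂/∂y = 3*y^2
∂G₃/∂z = -5*y + 4*z
∇·G = 3*y^2 - 5*y + 4*z
At (-1, 2, -3): -10.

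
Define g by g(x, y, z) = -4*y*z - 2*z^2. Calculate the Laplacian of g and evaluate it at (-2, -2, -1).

∂²g/∂x² = 0
∂²g/∂y² = 0
∂²g/∂z² = -4
∇²g = -4
At (-2, -2, -1): -4.

-4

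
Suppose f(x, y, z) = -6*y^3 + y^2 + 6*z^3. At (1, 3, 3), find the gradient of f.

∂f/∂x = 0
∂f/∂y = -18*y^2 + 2*y
∂f/∂z = 18*z^2
∇f = (0, -18*y^2 + 2*y, 18*z^2)
At (1, 3, 3): (0, -156, 162).

(0, -156, 162)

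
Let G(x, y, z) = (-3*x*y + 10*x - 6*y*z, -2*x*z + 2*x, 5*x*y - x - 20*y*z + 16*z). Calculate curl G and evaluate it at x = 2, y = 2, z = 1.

(∇×G)₁ = ∂G₃/∂y − ∂G₂/∂z = 7*x - 20*z
(∇×G)₂ = ∂G₁/∂z − ∂G₃/∂x = -11*y + 1
(∇×G)₃ = ∂G₂/∂x − ∂G₁/∂y = 3*x + 4*z + 2
∇×G = (7*x - 20*z, -11*y + 1, 3*x + 4*z + 2)
At (2, 2, 1): (-6, -21, 12).

(-6, -21, 12)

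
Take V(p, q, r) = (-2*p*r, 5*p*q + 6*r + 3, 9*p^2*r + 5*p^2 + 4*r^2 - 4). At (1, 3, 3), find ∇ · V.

32

∂V₁/∂p = -2*r
∂V₂/∂q = 5*p
∂V₃/∂r = 9*p^2 + 8*r
∇·V = 9*p^2 + 5*p + 6*r
At (1, 3, 3): 32.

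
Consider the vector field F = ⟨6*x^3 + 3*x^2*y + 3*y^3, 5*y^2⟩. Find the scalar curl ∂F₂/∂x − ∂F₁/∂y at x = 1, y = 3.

-84

∂F₂/∂x = 0
∂F₁/∂y = 3*x^2 + 9*y^2
Scalar curl = -3*x^2 - 9*y^2
At (1, 3): -84.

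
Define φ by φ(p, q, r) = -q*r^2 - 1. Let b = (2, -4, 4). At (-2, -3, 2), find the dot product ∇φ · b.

64

∂φ/∂p = 0
∂φ/∂q = -r^2
∂φ/∂r = -2*q*r
∇φ at (-2, -3, 2) = (0, -4, 12)
∇φ · b = (0)(2) + (-4)(-4) + (12)(4) = 64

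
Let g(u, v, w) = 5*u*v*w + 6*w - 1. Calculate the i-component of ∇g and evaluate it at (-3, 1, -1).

(∇g)_1 = ∂g/∂u = 5*v*w
At (-3, 1, -1): -5.

-5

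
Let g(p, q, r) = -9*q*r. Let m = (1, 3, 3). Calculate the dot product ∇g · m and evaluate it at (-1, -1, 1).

0

∂g/∂p = 0
∂g/∂q = -9*r
∂g/∂r = -9*q
∇g at (-1, -1, 1) = (0, -9, 9)
∇g · m = (0)(1) + (-9)(3) + (9)(3) = 0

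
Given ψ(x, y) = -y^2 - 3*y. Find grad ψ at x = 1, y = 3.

∂ψ/∂x = 0
∂ψ/∂y = -2*y - 3
∇ψ = (0, -2*y - 3)
At (1, 3): (0, -9).

(0, -9)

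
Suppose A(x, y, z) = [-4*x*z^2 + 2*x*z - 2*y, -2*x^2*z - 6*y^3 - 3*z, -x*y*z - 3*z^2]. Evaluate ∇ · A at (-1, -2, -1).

-74

∂A₁/∂x = -4*z^2 + 2*z
∂A₂/∂y = -18*y^2
∂A₃/∂z = -x*y - 6*z
∇·A = -x*y - 18*y^2 - 4*z^2 - 4*z
At (-1, -2, -1): -74.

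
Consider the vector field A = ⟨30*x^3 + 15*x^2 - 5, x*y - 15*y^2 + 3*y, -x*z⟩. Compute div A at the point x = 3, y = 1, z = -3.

∂A₁/∂x = 90*x^2 + 30*x
∂A₂/∂y = x - 30*y + 3
∂A₃/∂z = -x
∇·A = 90*x^2 + 30*x - 30*y + 3
At (3, 1, -3): 873.

873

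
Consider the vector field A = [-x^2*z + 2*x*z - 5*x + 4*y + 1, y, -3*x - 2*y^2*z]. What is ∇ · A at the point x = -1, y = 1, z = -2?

∂A₁/∂x = -2*x*z + 2*z - 5
∂A₂/∂y = 1
∂A₃/∂z = -2*y^2
∇·A = -2*x*z - 2*y^2 + 2*z - 4
At (-1, 1, -2): -14.

-14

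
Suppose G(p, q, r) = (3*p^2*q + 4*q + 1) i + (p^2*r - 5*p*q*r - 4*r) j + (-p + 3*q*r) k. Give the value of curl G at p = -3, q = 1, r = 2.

(-14, 1, -53)

(∇×G)₁ = ∂G₃/∂q − ∂G₂/∂r = -p^2 + 5*p*q + 3*r + 4
(∇×G)₂ = ∂G₁/∂r − ∂G₃/∂p = 1
(∇×G)₃ = ∂G₂/∂p − ∂G₁/∂q = -3*p^2 + 2*p*r - 5*q*r - 4
∇×G = (-p^2 + 5*p*q + 3*r + 4, 1, -3*p^2 + 2*p*r - 5*q*r - 4)
At (-3, 1, 2): (-14, 1, -53).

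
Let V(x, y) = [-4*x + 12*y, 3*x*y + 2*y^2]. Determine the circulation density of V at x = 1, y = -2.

-18

∂V₂/∂x = 3*y
∂V₁/∂y = 12
Scalar curl = 3*y - 12
At (1, -2): -18.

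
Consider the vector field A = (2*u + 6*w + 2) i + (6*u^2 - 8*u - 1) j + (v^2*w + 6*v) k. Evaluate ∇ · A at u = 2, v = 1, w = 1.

∂A₁/∂u = 2
∂A₂/∂v = 0
∂A₃/∂w = v^2
∇·A = v^2 + 2
At (2, 1, 1): 3.

3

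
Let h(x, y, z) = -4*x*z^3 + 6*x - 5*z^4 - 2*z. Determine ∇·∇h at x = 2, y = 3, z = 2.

∂²h/∂x² = 0
∂²h/∂y² = 0
∂²h/∂z² = -12*z*(2*x + 5*z)
∇²h = -24*x*z - 60*z^2
At (2, 3, 2): -336.

-336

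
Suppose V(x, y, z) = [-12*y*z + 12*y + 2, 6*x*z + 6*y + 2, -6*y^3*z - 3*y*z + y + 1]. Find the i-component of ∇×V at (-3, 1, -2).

61

(∇×V)_1 = ∂V₃/∂y − ∂V₂/∂z
= -18*y^2*z - 3*z + 1 − (6*x)
= -6*x - 18*y^2*z - 3*z + 1
At (-3, 1, -2): 61.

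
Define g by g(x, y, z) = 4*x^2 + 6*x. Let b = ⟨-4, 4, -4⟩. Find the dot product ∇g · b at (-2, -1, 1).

∂g/∂x = 8*x + 6
∂g/∂y = 0
∂g/∂z = 0
∇g at (-2, -1, 1) = (-10, 0, 0)
∇g · b = (-10)(-4) + (0)(4) + (0)(-4) = 40

40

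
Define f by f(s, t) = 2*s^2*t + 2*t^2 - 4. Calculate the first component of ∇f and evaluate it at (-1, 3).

-12

(∇f)_1 = ∂f/∂s = 4*s*t
At (-1, 3): -12.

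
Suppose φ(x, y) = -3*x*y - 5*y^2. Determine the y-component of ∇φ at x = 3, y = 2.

-29

(∇φ)_2 = ∂φ/∂y = -3*x - 10*y
At (3, 2): -29.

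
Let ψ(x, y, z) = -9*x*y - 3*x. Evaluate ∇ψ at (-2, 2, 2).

(-21, 18, 0)

∂ψ/∂x = -9*y - 3
∂ψ/∂y = -9*x
∂ψ/∂z = 0
∇ψ = (-9*y - 3, -9*x, 0)
At (-2, 2, 2): (-21, 18, 0).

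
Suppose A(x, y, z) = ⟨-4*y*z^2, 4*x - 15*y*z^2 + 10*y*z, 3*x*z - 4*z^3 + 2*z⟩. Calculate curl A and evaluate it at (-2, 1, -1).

(∇×A)₁ = ∂A₃/∂y − ∂A₂/∂z = 30*y*z - 10*y
(∇×A)₂ = ∂A₁/∂z − ∂A₃/∂x = -8*y*z - 3*z
(∇×A)₃ = ∂A₂/∂x − ∂A₁/∂y = 4*z^2 + 4
∇×A = (30*y*z - 10*y, -8*y*z - 3*z, 4*z^2 + 4)
At (-2, 1, -1): (-40, 11, 8).

(-40, 11, 8)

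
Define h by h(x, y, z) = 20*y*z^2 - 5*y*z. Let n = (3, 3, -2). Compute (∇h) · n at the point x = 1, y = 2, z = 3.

35

∂h/∂x = 0
∂h/∂y = 20*z^2 - 5*z
∂h/∂z = 40*y*z - 5*y
∇h at (1, 2, 3) = (0, 165, 230)
∇h · n = (0)(3) + (165)(3) + (230)(-2) = 35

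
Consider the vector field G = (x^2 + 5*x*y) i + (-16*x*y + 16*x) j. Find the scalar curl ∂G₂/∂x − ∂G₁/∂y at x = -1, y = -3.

∂G₂/∂x = -16*y + 16
∂G₁/∂y = 5*x
Scalar curl = -5*x - 16*y + 16
At (-1, -3): 69.

69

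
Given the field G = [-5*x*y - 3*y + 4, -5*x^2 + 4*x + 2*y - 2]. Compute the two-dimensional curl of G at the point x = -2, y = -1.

∂G₂/∂x = -10*x + 4
∂G₁/∂y = -5*x - 3
Scalar curl = -5*x + 7
At (-2, -1): 17.

17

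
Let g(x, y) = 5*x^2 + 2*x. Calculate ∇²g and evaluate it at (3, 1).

10

∂²g/∂x² = 10
∂²g/∂y² = 0
∇²g = 10
At (3, 1): 10.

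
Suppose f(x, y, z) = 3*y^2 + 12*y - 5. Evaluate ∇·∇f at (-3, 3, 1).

∂²f/∂x² = 0
∂²f/∂y² = 6
∂²f/∂z² = 0
∇²f = 6
At (-3, 3, 1): 6.

6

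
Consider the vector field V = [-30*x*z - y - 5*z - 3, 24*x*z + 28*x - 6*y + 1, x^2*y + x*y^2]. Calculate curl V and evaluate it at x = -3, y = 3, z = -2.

(63, 94, -19)

(∇×V)₁ = ∂V₃/∂y − ∂V₂/∂z = x^2 + 2*x*y - 24*x
(∇×V)₂ = ∂V₁/∂z − ∂V₃/∂x = -2*x*y - 30*x - y^2 - 5
(∇×V)₃ = ∂V₂/∂x − ∂V₁/∂y = 24*z + 29
∇×V = (x^2 + 2*x*y - 24*x, -2*x*y - 30*x - y^2 - 5, 24*z + 29)
At (-3, 3, -2): (63, 94, -19).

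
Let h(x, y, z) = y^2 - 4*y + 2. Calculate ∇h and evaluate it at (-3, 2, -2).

(0, 0, 0)

∂h/∂x = 0
∂h/∂y = 2*y - 4
∂h/∂z = 0
∇h = (0, 2*y - 4, 0)
At (-3, 2, -2): (0, 0, 0).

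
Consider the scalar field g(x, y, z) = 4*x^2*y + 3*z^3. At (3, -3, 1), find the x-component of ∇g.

(∇g)_1 = ∂g/∂x = 8*x*y
At (3, -3, 1): -72.

-72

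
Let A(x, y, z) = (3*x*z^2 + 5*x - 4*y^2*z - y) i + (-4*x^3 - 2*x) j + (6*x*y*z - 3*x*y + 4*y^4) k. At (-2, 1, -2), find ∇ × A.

(∇×A)₁ = ∂A₃/∂y − ∂A₂/∂z = 6*x*z - 3*x + 16*y^3
(∇×A)₂ = ∂A₁/∂z − ∂A₃/∂x = 6*x*z - 4*y^2 - 6*y*z + 3*y
(∇×A)₃ = ∂A₂/∂x − ∂A₁/∂y = -12*x^2 + 8*y*z - 1
∇×A = (6*x*z - 3*x + 16*y^3, 6*x*z - 4*y^2 - 6*y*z + 3*y, -12*x^2 + 8*y*z - 1)
At (-2, 1, -2): (46, 35, -65).

(46, 35, -65)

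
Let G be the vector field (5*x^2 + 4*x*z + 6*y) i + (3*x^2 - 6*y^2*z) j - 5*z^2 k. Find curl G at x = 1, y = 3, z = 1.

(54, 4, 0)

(∇×G)₁ = ∂G₃/∂y − ∂G₂/∂z = 6*y^2
(∇×G)₂ = ∂G₁/∂z − ∂G₃/∂x = 4*x
(∇×G)₃ = ∂G₂/∂x − ∂G₁/∂y = 6*x - 6
∇×G = (6*y^2, 4*x, 6*x - 6)
At (1, 3, 1): (54, 4, 0).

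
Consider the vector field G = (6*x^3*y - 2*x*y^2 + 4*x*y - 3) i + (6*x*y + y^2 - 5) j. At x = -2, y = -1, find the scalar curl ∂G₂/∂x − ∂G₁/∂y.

∂G₂/∂x = 6*y
∂G₁/∂y = 6*x^3 - 4*x*y + 4*x
Scalar curl = -6*x^3 + 4*x*y - 4*x + 6*y
At (-2, -1): 58.

58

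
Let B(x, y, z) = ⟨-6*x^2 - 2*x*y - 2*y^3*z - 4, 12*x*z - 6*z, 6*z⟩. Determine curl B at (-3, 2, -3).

(42, -16, -114)

(∇×B)₁ = ∂B₃/∂y − ∂B₂/∂z = -12*x + 6
(∇×B)₂ = ∂B₁/∂z − ∂B₃/∂x = -2*y^3
(∇×B)₃ = ∂B₂/∂x − ∂B₁/∂y = 2*x + 6*y^2*z + 12*z
∇×B = (-12*x + 6, -2*y^3, 2*x + 6*y^2*z + 12*z)
At (-3, 2, -3): (42, -16, -114).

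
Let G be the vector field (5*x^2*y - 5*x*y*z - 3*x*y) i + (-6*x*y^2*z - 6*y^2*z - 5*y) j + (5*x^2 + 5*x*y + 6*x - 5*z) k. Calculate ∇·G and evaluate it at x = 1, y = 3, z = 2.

∂G₁/∂x = 10*x*y - 5*y*z - 3*y
∂G₂/∂y = -12*x*y*z - 12*y*z - 5
∂G₃/∂z = -5
∇·G = -12*x*y*z + 10*x*y - 17*y*z - 3*y - 10
At (1, 3, 2): -163.

-163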